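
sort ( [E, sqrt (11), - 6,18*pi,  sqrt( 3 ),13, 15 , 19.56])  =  [ - 6,sqrt( 3),E,sqrt(11 ),13,  15,19.56,18*pi]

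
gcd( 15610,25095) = 35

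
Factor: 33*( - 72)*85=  - 2^3  *3^3*5^1*11^1*17^1 = - 201960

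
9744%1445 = 1074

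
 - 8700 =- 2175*4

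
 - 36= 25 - 61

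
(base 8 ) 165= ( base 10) 117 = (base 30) 3r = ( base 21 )5C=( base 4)1311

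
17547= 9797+7750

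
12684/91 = 1812/13 = 139.38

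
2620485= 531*4935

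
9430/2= 4715 = 4715.00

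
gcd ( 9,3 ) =3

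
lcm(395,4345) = 4345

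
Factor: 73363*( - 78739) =  -  5776529257 =-71^1*1109^1 * 73363^1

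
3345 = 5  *669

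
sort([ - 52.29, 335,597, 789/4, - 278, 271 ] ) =[ - 278,-52.29, 789/4, 271 , 335, 597 ] 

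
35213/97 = 35213/97 = 363.02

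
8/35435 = 8/35435 = 0.00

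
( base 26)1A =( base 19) 1H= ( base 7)51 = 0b100100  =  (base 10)36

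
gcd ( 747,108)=9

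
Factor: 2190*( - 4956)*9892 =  - 107364206880 = -  2^5*3^2*5^1*7^1* 59^1*73^1*2473^1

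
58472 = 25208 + 33264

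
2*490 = 980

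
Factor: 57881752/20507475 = 2^3*3^( - 1)*5^( - 2)*19^1*197^1 * 1933^1*273433^( - 1) 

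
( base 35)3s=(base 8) 205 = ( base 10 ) 133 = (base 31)49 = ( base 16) 85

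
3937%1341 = 1255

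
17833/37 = 481 +36/37 = 481.97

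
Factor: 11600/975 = 2^4*3^( - 1)*13^(-1)*29^1 = 464/39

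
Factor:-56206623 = - 3^1*11^1*1703231^1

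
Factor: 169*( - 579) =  - 97851 = - 3^1*13^2*193^1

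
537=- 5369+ 5906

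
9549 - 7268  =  2281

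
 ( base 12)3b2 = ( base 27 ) KQ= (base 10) 566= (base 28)K6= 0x236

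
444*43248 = 19202112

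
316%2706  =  316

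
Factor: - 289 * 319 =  - 11^1*17^2*29^1 = - 92191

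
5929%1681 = 886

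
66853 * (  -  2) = - 133706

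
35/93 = 35/93 = 0.38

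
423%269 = 154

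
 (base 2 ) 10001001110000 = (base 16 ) 2270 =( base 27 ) C2E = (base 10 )8816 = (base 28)B6O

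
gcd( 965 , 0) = 965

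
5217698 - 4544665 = 673033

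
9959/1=9959 =9959.00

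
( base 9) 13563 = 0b10001111111010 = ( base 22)j0e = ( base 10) 9210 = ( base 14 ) 34dc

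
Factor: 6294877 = 6294877^1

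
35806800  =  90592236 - 54785436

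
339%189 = 150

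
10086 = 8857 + 1229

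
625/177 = 625/177 = 3.53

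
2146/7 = 306 + 4/7 = 306.57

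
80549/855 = 80549/855 = 94.21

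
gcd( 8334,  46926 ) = 18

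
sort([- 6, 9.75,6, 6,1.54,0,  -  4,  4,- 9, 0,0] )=[ - 9 ,  -  6, - 4, 0,0, 0,1.54,4,6, 6 , 9.75 ] 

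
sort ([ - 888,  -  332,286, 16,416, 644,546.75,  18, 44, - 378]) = [- 888, - 378 , - 332, 16, 18, 44,286,  416, 546.75,644 ] 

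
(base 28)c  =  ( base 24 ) C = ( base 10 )12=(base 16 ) c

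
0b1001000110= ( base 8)1106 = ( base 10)582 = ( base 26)MA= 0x246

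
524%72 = 20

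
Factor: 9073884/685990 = 4536942/342995 = 2^1*3^1 * 5^( - 1)*163^1*181^( - 1 )*379^(-1 )*4639^1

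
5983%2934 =115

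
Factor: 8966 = 2^1*4483^1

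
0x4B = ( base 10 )75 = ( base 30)2F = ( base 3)2210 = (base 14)55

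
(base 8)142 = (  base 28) 3e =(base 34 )2U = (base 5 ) 343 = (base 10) 98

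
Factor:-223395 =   -  3^1*5^1*53^1*281^1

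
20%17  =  3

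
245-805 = - 560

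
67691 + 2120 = 69811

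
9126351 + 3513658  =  12640009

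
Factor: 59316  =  2^2*3^1*4943^1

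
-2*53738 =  - 107476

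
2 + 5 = 7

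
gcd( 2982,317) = 1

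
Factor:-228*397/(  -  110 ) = 2^1*3^1*5^( - 1)*11^( - 1 )*19^1 * 397^1  =  45258/55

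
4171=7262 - 3091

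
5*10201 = 51005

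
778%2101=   778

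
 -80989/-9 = 8998+7/9 = 8998.78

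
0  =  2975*0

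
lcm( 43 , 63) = 2709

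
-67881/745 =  - 92+659/745 = - 91.12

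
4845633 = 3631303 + 1214330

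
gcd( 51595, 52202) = 607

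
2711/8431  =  2711/8431 =0.32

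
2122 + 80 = 2202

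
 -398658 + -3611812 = -4010470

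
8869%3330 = 2209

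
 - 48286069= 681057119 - 729343188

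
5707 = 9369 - 3662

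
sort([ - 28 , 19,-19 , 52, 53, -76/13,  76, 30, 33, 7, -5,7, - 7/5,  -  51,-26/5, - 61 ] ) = [-61,-51, - 28, - 19, - 76/13,-26/5  ,-5,  -  7/5, 7, 7 , 19, 30, 33, 52,53,76 ]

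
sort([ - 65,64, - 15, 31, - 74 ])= [-74, - 65,-15, 31,64]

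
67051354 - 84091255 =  - 17039901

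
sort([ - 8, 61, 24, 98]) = [ - 8, 24,61, 98 ]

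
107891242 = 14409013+93482229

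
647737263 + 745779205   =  1393516468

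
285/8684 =285/8684 =0.03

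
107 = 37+70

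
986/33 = 986/33 = 29.88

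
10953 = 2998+7955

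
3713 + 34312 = 38025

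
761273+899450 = 1660723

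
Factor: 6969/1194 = 2^( - 1) *23^1*101^1 * 199^( - 1)=2323/398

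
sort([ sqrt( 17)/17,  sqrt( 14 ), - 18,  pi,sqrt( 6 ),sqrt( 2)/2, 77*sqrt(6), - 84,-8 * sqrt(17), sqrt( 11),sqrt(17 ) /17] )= [ - 84, - 8 * sqrt(17), - 18,sqrt(17 ) /17 , sqrt( 17)/17,sqrt( 2 ) /2,sqrt(6 ),pi , sqrt( 11 ),sqrt( 14 ), 77*sqrt( 6)]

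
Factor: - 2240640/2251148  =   - 560160/562787 = - 2^5*3^2*5^1*23^( - 1 ) *389^1*24469^( - 1)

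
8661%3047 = 2567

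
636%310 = 16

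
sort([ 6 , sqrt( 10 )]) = [ sqrt( 10),  6 ]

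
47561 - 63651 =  - 16090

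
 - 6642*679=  - 4509918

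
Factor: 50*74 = 2^2*5^2*37^1 = 3700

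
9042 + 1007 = 10049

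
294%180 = 114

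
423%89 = 67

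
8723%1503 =1208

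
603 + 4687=5290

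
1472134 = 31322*47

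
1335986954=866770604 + 469216350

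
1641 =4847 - 3206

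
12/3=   4  =  4.00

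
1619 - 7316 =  - 5697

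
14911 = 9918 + 4993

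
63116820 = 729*86580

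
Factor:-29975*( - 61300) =1837467500 =2^2*5^4*11^1*109^1*613^1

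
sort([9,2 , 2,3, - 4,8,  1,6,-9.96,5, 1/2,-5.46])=[ - 9.96,  -  5.46,- 4,1/2,1,2,  2,  3,  5, 6, 8,9 ]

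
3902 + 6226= 10128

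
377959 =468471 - 90512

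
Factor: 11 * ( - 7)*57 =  -4389 = -3^1*7^1*11^1*19^1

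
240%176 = 64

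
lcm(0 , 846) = 0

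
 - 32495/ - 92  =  32495/92  =  353.21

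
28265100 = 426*66350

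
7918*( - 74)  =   -585932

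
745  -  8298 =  - 7553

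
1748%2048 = 1748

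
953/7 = 953/7 = 136.14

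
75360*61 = 4596960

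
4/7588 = 1/1897 = 0.00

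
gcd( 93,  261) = 3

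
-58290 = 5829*( - 10)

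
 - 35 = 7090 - 7125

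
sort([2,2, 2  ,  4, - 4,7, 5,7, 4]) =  [ - 4,2,2,2, 4,4,  5,7,7 ]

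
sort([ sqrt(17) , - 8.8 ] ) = [ - 8.8,  sqrt(17 ) ]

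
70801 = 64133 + 6668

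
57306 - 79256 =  - 21950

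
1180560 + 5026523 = 6207083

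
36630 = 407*90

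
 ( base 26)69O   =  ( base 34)3OU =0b1000011011010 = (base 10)4314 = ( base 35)3i9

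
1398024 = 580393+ 817631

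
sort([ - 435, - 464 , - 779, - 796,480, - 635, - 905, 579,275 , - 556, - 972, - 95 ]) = [ - 972, - 905,  -  796, - 779, - 635, - 556, - 464, - 435,  -  95,  275, 480, 579]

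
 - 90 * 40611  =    -  3654990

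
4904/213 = 23 + 5/213 = 23.02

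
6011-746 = 5265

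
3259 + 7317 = 10576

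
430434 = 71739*6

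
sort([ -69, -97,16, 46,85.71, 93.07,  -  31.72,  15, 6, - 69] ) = [ - 97,  -  69,-69 ,  -  31.72, 6, 15,  16, 46, 85.71,93.07]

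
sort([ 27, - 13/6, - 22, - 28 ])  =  [ - 28, - 22, - 13/6, 27] 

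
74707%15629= 12191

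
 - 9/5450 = -1+5441/5450 = -  0.00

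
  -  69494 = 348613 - 418107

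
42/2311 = 42/2311 = 0.02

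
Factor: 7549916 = 2^2*11^2*19^1*821^1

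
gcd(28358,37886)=2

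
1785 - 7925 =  -6140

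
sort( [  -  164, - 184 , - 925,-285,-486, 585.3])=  [-925,  -  486,- 285,-184, - 164,585.3 ] 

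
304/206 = 152/103 = 1.48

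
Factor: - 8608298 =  - 2^1 * 1153^1*3733^1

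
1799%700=399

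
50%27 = 23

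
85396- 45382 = 40014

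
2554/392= 1277/196 = 6.52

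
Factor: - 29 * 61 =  - 29^1 * 61^1 = - 1769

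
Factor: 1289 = 1289^1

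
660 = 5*132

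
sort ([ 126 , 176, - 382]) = [ - 382, 126,176] 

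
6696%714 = 270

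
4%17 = 4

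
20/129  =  20/129= 0.16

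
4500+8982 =13482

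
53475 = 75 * 713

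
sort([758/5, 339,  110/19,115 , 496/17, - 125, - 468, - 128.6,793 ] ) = [ - 468,-128.6, - 125, 110/19 , 496/17,115,758/5, 339,793]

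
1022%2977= 1022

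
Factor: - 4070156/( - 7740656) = 2^( - 2 )*7^( - 1)*11^( - 1)*61^(-1 )*103^(-1)*1017539^1= 1017539/1935164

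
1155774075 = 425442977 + 730331098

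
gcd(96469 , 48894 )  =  1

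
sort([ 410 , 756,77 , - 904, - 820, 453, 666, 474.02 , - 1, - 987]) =[-987 , - 904,  -  820, - 1 , 77, 410 , 453,474.02 , 666 , 756] 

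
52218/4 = 13054 + 1/2 = 13054.50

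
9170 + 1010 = 10180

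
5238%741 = 51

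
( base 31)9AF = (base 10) 8974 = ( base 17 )1e0f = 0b10001100001110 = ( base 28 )bce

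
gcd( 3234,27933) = 3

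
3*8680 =26040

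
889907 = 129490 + 760417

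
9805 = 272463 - 262658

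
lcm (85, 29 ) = 2465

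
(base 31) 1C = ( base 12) 37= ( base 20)23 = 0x2B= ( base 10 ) 43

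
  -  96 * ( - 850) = 81600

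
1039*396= 411444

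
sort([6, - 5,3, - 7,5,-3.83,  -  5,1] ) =[-7, - 5,- 5,  -  3.83,1, 3,5,6 ]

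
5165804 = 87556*59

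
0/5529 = 0 = 0.00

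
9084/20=454 +1/5 = 454.20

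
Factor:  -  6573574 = -2^1*7^1 *469541^1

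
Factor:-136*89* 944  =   - 11426176 = - 2^7*17^1 *59^1*89^1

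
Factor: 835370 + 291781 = 3^2*17^1*53^1*139^1 = 1127151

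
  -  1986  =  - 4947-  - 2961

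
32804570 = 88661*370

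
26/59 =26/59 = 0.44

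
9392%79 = 70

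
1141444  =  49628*23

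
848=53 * 16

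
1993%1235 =758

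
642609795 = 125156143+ 517453652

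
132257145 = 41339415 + 90917730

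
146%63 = 20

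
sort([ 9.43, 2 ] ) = [ 2, 9.43 ]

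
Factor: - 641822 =-2^1*320911^1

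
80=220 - 140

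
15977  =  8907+7070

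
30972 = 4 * 7743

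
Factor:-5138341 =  -13^1*  19^1 * 71^1 * 293^1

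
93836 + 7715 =101551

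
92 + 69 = 161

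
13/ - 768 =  - 1+755/768 = -0.02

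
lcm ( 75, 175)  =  525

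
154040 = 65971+88069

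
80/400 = 1/5 = 0.20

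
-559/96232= - 559/96232=-  0.01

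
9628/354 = 27 + 35/177 = 27.20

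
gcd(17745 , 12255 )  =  15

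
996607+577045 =1573652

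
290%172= 118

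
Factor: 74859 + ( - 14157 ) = 2^1 *3^1*67^1*151^1 = 60702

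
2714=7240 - 4526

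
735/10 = 73 + 1/2=73.50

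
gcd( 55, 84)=1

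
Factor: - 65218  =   - 2^1*32609^1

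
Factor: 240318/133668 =169/94 =2^( - 1) * 13^2*47^( - 1) 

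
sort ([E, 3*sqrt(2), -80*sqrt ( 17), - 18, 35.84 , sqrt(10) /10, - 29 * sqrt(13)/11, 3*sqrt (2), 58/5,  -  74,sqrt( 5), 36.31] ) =[ -80*sqrt( 17 ), - 74, - 18, - 29*sqrt ( 13) /11, sqrt( 10)/10, sqrt(5 ),  E,3*sqrt( 2), 3*sqrt ( 2), 58/5,35.84, 36.31]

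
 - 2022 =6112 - 8134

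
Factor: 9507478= 2^1*4753739^1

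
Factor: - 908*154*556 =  - 77746592 = - 2^5 * 7^1 * 11^1*139^1*227^1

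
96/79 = 96/79 = 1.22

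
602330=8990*67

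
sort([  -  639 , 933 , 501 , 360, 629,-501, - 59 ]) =[ - 639, - 501 ,-59, 360 , 501, 629 , 933]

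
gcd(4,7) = 1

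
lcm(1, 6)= 6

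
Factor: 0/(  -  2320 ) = 0^1 = 0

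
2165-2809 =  - 644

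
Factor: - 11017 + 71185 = 60168 = 2^3*3^1*23^1*109^1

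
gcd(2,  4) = 2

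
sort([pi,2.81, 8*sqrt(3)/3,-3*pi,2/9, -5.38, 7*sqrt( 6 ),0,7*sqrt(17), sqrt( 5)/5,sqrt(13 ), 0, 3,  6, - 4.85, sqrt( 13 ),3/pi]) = [-3 *pi,-5.38, - 4.85,0,0, 2/9,sqrt ( 5)/5, 3/pi, 2.81,  3, pi,sqrt(13), sqrt(13 ), 8*sqrt( 3 )/3, 6,  7*sqrt (6), 7 * sqrt( 17) ] 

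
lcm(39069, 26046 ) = 78138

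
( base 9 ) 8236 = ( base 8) 13613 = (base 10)6027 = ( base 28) 7J7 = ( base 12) 35A3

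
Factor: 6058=2^1 * 13^1*233^1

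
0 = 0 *3796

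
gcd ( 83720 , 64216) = 184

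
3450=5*690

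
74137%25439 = 23259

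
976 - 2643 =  - 1667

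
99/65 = 1 + 34/65=1.52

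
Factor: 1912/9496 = 239^1*1187^(  -  1)=239/1187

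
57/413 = 57/413 = 0.14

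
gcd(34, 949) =1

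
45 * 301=13545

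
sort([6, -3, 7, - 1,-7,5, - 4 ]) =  [ - 7, - 4 , - 3, - 1, 5 , 6  ,  7] 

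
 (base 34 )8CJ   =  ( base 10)9675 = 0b10010111001011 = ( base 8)22713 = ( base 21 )10JF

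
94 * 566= 53204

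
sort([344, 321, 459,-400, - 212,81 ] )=[-400,- 212,81,321,344,459]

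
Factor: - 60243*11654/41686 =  - 3^1*19^( - 1)*43^1*467^1*1097^(  -  1 )*5827^1  =  -351035961/20843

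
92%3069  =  92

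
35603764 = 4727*7532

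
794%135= 119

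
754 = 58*13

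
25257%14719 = 10538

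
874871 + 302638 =1177509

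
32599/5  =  6519  +  4/5 = 6519.80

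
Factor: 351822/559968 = 2^(  -  4)*19^( - 1)*191^1 = 191/304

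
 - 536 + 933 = 397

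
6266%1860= 686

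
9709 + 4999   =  14708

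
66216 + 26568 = 92784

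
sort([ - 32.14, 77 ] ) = [-32.14, 77 ] 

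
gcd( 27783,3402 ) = 567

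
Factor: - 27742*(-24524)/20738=340172404/10369 = 2^2*11^1 * 13^1*97^1*6131^1*10369^(  -  1 )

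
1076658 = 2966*363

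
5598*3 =16794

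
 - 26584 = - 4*6646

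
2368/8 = 296 = 296.00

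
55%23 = 9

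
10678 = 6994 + 3684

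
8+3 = 11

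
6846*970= 6640620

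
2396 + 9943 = 12339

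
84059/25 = 3362+9/25 = 3362.36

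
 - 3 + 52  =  49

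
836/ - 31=-27 + 1/31 =-26.97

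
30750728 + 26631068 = 57381796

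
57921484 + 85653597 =143575081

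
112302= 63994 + 48308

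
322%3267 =322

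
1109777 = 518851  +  590926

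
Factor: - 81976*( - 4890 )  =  2^4*3^1*5^1*163^1*10247^1 = 400862640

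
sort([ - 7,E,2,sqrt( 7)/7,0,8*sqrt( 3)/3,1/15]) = [-7,0, 1/15,sqrt( 7)/7, 2 , E,8*sqrt ( 3)/3 ] 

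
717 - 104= 613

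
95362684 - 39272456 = 56090228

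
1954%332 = 294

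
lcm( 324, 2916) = 2916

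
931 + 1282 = 2213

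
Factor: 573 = 3^1*191^1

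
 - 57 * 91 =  - 5187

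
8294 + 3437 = 11731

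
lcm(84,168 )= 168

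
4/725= 4/725 = 0.01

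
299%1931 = 299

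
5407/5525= 5407/5525=0.98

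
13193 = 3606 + 9587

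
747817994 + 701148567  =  1448966561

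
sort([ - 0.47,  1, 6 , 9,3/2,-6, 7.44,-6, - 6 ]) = [ - 6, - 6,-6, - 0.47,  1, 3/2, 6,  7.44 , 9]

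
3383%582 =473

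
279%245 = 34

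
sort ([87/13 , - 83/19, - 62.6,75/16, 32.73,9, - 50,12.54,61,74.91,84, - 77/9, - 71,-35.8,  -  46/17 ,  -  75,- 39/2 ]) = [ - 75, - 71,  -  62.6,-50,  -  35.8,-39/2,  -  77/9, - 83/19 , - 46/17,75/16, 87/13,9,12.54, 32.73,61,74.91 , 84]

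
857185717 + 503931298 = 1361117015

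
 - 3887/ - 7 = 3887/7 = 555.29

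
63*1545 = 97335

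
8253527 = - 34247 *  ( - 241)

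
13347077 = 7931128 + 5415949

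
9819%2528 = 2235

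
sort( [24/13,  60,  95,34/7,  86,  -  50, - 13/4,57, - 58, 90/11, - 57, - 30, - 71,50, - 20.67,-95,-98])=[ - 98,  -  95,-71 ,-58, - 57 , - 50,-30, -20.67 ,-13/4,  24/13,34/7, 90/11,50,57,60,86, 95] 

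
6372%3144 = 84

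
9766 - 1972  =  7794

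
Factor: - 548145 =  - 3^2*5^1*13^1 * 937^1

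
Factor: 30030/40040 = 3/4 = 2^( - 2)*3^1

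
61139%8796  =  8363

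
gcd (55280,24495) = 5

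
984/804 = 1 + 15/67 = 1.22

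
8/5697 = 8/5697 =0.00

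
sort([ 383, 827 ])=[ 383, 827 ] 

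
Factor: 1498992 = 2^4*3^1* 11^1*17^1*167^1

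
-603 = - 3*201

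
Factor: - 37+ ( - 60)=  -  97 = - 97^1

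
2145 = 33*65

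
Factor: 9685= 5^1*13^1*149^1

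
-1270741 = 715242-1985983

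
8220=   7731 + 489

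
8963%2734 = 761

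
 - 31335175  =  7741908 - 39077083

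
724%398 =326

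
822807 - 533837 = 288970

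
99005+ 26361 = 125366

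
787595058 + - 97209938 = 690385120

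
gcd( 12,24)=12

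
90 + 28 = 118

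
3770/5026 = 1885/2513= 0.75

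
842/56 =421/28 = 15.04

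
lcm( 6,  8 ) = 24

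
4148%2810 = 1338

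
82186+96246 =178432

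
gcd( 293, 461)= 1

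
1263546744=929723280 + 333823464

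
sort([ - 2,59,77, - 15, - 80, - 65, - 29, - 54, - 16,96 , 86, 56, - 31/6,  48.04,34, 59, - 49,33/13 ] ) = [ - 80, - 65, -54, - 49, - 29, -16 , - 15 , - 31/6, - 2,33/13,34,  48.04 , 56,59, 59, 77,86,96 ]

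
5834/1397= 4+246/1397=4.18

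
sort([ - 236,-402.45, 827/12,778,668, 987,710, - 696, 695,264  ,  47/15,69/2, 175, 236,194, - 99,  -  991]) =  [ - 991,  -  696, - 402.45,-236, - 99, 47/15, 69/2 , 827/12, 175 , 194, 236,  264 , 668,  695, 710, 778, 987 ] 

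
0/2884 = 0 = 0.00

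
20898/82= 254+35/41 = 254.85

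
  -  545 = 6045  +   - 6590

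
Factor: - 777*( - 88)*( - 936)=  - 63999936 = -  2^6*3^3* 7^1*11^1*13^1*37^1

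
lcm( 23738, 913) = 23738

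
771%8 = 3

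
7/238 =1/34 =0.03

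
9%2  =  1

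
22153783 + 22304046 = 44457829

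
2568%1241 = 86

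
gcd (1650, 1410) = 30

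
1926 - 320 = 1606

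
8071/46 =8071/46 = 175.46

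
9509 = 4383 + 5126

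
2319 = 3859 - 1540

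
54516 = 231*236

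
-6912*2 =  - 13824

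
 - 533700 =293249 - 826949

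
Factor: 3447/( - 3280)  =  -2^(-4)*3^2*5^(  -  1)*41^(-1 )*383^1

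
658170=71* 9270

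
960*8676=8328960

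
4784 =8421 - 3637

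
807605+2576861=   3384466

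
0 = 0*4030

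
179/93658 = 179/93658 = 0.00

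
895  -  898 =-3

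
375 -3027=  - 2652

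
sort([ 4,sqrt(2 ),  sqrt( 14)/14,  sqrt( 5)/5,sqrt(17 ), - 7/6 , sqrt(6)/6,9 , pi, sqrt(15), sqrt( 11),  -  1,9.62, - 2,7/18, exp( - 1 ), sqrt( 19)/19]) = [ - 2, - 7/6, - 1, sqrt(19)/19 , sqrt( 14)/14,exp( - 1) , 7/18, sqrt( 6)/6, sqrt( 5 ) /5, sqrt( 2),pi,sqrt( 11 ) , sqrt(15),4,sqrt( 17), 9 , 9.62] 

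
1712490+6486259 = 8198749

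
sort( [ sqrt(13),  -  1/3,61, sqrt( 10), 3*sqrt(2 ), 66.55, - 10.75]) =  [  -  10.75,- 1/3, sqrt( 10),sqrt( 13), 3*sqrt ( 2),61, 66.55]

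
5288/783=5288/783 = 6.75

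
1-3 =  - 2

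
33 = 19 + 14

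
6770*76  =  514520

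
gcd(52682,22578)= 7526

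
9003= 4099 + 4904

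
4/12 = 1/3 = 0.33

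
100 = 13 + 87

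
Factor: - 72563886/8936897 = - 2^1*3^2*19^( - 1 )*31^( - 1)*15173^( - 1)*4031327^1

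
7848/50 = 156  +  24/25 = 156.96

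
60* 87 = 5220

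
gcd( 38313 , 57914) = 1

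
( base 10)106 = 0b1101010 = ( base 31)3d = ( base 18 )5G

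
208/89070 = 104/44535= 0.00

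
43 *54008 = 2322344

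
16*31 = 496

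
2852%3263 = 2852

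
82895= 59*1405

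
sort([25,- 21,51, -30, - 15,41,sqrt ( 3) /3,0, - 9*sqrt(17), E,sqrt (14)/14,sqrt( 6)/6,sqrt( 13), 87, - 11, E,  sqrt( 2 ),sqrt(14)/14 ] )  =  [-9 * sqrt( 17),- 30,- 21, - 15, - 11,  0,sqrt( 14 )/14,sqrt( 14)/14,sqrt( 6 ) /6, sqrt(3)/3,sqrt( 2),  E, E , sqrt( 13 ),25, 41, 51, 87 ] 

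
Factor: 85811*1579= 11^1 * 29^1*269^1*1579^1=135495569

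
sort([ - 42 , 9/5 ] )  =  [- 42 , 9/5 ]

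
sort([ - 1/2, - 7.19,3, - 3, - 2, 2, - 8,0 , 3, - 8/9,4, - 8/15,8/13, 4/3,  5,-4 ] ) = [ - 8, - 7.19, - 4, - 3,  -  2, - 8/9, - 8/15, - 1/2,  0, 8/13,4/3 , 2, 3,3,4,5 ]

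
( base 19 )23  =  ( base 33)18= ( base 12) 35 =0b101001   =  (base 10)41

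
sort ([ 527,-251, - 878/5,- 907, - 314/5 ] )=[ - 907 ,- 251, - 878/5, -314/5, 527 ] 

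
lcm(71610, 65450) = 6086850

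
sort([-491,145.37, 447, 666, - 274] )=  [  -  491, - 274,145.37, 447, 666]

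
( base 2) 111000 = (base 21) 2e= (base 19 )2I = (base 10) 56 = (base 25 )26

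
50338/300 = 25169/150  =  167.79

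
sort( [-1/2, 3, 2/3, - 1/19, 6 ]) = [  -  1/2,-1/19,2/3, 3, 6 ] 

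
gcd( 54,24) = 6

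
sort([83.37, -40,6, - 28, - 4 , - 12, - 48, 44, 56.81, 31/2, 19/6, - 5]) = [ - 48, - 40, - 28 , - 12, - 5, - 4,19/6,  6, 31/2, 44,56.81, 83.37]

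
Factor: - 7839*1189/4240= - 9320571/4240 = - 2^( - 4) * 3^2*5^( - 1)* 13^1*29^1 * 41^1*53^( - 1)*67^1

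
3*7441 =22323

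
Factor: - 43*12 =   -  516 = - 2^2*3^1*43^1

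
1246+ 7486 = 8732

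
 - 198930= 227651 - 426581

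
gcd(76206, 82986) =6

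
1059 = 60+999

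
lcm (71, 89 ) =6319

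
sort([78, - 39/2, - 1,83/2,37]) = [ - 39/2,- 1, 37,83/2,78]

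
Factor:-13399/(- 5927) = 5927^( - 1)*13399^1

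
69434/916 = 34717/458 = 75.80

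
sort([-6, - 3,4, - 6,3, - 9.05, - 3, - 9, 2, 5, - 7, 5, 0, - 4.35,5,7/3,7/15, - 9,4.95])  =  [-9.05,  -  9, - 9, - 7,- 6, - 6 , - 4.35, - 3,-3,0,7/15,2,7/3 , 3,4,4.95, 5, 5,  5]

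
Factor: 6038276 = 2^2*19^1 * 79451^1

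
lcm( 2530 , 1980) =45540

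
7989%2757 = 2475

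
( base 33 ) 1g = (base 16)31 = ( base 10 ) 49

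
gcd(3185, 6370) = 3185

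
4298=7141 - 2843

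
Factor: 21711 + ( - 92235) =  - 70524 = -2^2*3^3*653^1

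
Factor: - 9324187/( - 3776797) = 41^( - 1)*109^1* 131^1 * 251^( - 1 )*367^(-1) * 653^1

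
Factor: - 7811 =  - 73^1 *107^1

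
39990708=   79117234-39126526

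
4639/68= 68+15/68 =68.22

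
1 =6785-6784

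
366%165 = 36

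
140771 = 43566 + 97205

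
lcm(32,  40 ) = 160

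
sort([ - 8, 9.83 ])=[ - 8, 9.83] 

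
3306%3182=124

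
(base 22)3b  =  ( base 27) 2N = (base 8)115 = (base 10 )77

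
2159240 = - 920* (-2347)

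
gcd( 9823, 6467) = 1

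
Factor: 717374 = 2^1*7^1*51241^1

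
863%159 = 68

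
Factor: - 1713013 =  -  53^1*32321^1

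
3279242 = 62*52891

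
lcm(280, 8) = 280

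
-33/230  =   - 33/230= -0.14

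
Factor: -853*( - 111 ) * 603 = 3^3*37^1*67^1*853^1 = 57093849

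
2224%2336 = 2224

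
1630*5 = 8150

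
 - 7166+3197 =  - 3969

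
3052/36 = 84 + 7/9  =  84.78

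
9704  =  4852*2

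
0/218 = 0=0.00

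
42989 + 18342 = 61331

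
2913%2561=352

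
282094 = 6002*47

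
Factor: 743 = 743^1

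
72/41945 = 72/41945 =0.00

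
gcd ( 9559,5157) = 1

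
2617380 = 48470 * 54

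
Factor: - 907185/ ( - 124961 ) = 3^1*5^1 * 29^( - 1 ) * 31^( - 1 )*139^( - 1) * 197^1*307^1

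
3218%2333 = 885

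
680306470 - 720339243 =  - 40032773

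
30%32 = 30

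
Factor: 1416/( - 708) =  - 2 = -2^1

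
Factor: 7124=2^2*13^1*137^1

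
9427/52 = 181 +15/52 = 181.29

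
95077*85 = 8081545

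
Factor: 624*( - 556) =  - 346944 = - 2^6*3^1*13^1*139^1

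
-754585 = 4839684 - 5594269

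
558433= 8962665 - 8404232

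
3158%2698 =460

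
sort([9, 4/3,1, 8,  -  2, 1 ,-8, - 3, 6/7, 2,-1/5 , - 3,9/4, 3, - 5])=[ - 8, - 5 , - 3, - 3, - 2, - 1/5,  6/7  ,  1, 1,4/3, 2, 9/4, 3,  8,  9]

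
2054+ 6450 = 8504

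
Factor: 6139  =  7^1*877^1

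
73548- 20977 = 52571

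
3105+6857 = 9962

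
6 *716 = 4296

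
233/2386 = 233/2386=0.10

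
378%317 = 61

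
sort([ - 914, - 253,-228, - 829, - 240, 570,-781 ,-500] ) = [ - 914, - 829,  -  781,-500, - 253, - 240, -228,570]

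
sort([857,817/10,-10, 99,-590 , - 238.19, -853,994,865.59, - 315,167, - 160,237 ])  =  [ - 853,-590 ,-315, - 238.19 ,-160, - 10,817/10,99,  167,237,857,865.59, 994 ] 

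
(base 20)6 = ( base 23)6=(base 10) 6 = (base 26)6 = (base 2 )110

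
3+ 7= 10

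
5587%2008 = 1571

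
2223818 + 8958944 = 11182762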